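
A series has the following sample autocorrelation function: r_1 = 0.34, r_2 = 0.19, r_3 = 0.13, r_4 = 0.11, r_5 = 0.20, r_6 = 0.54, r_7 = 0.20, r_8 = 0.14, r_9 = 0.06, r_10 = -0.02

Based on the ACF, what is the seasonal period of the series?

6

The largest autocorrelation is r_6 = 0.54; the remaining lags stay at or below 0.34. The elevated value at lag 1 (0.34), dropping to 0.19 at lag 2, reflects decaying short-term dependence rather than seasonality.
The dominant spike at lag 6 indicates a seasonal period of 6.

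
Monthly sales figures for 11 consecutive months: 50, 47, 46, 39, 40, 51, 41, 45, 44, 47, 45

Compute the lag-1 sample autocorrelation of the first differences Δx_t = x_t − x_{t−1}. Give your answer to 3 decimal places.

-0.484

First differences Δx: -3, -1, -7, 1, 11, -10, 4, -1, 3, -2
Mean of differences = -0.5000
Numerator Σ(Δx_t−Δx̄)(Δx_{t+1}−Δx̄) = -149.2500
Denominator Σ(Δx_t−Δx̄)² = 308.5000
r_1(Δx) = -149.2500 / 308.5000 = -0.484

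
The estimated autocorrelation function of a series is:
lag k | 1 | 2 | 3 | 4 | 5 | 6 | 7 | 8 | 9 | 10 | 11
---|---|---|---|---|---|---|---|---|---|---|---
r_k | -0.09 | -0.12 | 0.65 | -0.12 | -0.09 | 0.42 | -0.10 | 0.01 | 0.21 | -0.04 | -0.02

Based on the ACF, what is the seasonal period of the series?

The largest autocorrelation is r_3 = 0.65, with weaker echoes at lags 6 (0.42) and 9 (0.21); the remaining lags stay at or below 0.01.
The dominant spike at lag 3 indicates a seasonal period of 3.

3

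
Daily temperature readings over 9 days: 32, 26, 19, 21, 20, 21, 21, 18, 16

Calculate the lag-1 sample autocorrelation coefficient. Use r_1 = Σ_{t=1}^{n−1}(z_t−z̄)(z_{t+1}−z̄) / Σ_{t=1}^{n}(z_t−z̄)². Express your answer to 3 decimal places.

0.331

Mean z̄ = (32 + 26 + 19 + 21 + 20 + 21 + 21 + 18 + 16)/9 = 21.5556
Numerator Σ_{t=1}^{8}(z_t−z̄)(z_{t+1}−z̄) = 60.2469
Denominator Σ(z_t−z̄)² = 182.2222
r_1 = 60.2469 / 182.2222 = 0.331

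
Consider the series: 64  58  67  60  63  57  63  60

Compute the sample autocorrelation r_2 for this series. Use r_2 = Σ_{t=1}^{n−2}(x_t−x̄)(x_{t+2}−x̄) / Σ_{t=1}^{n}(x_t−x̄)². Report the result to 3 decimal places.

Mean x̄ = (64 + 58 + 67 + 60 + 63 + 57 + 63 + 60)/8 = 61.5000
Deviations from mean: 2.5000, -3.5000, 5.5000, -1.5000, 1.5000, -4.5000, 1.5000, -1.5000
Σ(x_t−x̄)(x_{t+2}−x̄) = (13.7500) + (5.2500) + (8.2500) + (6.7500) + (2.2500) + (6.7500) = 43.0000
Denominator Σ(x_t−x̄)² = 78.0000
r_2 = 43.0000 / 78.0000 = 0.551

0.551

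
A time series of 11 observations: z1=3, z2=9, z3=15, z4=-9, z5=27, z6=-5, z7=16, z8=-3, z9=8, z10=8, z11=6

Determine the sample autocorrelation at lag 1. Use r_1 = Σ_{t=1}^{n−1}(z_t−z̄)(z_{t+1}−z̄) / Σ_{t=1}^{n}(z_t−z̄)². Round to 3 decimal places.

Mean z̄ = (3 + 9 + 15 − 9 + 27 − 5 + 16 − 3 + 8 + 8 + 6)/11 = 6.8182
Numerator Σ_{t=1}^{10}(z_t−z̄)(z_{t+1}−z̄) = -887.4876
Denominator Σ(z_t−z̄)² = 1067.6364
r_1 = -887.4876 / 1067.6364 = -0.831

-0.831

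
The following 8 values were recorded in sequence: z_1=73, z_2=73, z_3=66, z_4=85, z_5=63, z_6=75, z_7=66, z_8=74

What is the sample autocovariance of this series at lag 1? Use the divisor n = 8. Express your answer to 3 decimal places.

Mean z̄ = (73 + 73 + 66 + 85 + 63 + 75 + 66 + 74)/8 = 71.8750
Σ_{t=1}^{7}(z_t−z̄)(z_{t+1}−z̄) = -257.5156
γ_1 = -257.5156 / 8 = -32.189

-32.189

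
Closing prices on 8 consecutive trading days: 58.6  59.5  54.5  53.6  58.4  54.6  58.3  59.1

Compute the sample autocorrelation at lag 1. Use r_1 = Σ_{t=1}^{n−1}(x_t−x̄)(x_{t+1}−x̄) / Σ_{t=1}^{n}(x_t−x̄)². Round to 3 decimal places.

-0.050

Mean x̄ = (58.6 + 59.5 + 54.5 + 53.6 + 58.4 + 54.6 + 58.3 + 59.1)/8 = 57.0750
Deviations from mean: 1.5250, 2.4250, -2.5750, -3.4750, 1.3250, -2.4750, 1.2250, 2.0250
Σ(x_t−x̄)(x_{t+1}−x̄) = (3.6981) + (-6.2444) + (8.9481) + (-4.6044) + (-3.2794) + (-3.0319) + (2.4806) = -2.0331
Denominator Σ(x_t−x̄)² = 40.3950
r_1 = -2.0331 / 40.3950 = -0.050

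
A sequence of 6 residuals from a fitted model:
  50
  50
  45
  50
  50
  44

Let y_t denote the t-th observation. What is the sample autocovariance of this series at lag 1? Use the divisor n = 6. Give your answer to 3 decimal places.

Mean ȳ = (50 + 50 + 45 + 50 + 50 + 44)/6 = 48.1667
Deviations: 1.8333, 1.8333, -3.1667, 1.8333, 1.8333, -4.1667
Σ_{t=1}^{5}(y_t−ȳ)(y_{t+1}−ȳ) = -12.5278
γ_1 = -12.5278 / 6 = -2.088

-2.088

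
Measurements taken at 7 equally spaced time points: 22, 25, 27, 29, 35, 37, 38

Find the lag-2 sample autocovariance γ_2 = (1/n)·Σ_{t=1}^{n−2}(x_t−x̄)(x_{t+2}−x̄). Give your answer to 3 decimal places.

Mean x̄ = (22 + 25 + 27 + 29 + 35 + 37 + 38)/7 = 30.4286
Deviations: -8.4286, -5.4286, -3.4286, -1.4286, 4.5714, 6.5714, 7.5714
Σ_{t=1}^{5}(x_t−x̄)(x_{t+2}−x̄) = 46.2041
γ_2 = 46.2041 / 7 = 6.601

6.601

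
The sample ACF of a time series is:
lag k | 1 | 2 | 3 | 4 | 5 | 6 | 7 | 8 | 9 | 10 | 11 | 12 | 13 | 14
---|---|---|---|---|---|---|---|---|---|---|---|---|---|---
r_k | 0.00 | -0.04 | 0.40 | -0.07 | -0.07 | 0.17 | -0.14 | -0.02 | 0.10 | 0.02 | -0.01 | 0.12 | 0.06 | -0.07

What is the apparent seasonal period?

3

The largest autocorrelation is r_3 = 0.40, with a weaker echo at lag 6 (0.17); the remaining lags stay at or below 0.12.
The dominant spike at lag 3 indicates a seasonal period of 3.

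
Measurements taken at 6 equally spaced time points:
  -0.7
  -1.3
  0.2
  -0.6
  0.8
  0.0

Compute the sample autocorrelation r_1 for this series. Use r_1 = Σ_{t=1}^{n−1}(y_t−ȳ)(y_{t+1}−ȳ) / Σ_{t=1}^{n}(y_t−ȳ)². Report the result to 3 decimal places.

Mean ȳ = (-0.7 − 1.3 + 0.2 − 0.6 + 0.8 + 0.0)/6 = -0.2667
Σ(y_t−ȳ)(y_{t+1}−ȳ) = (0.4478) + (-0.4822) + (-0.1556) + (-0.3556) + (0.2844) = -0.2611
Denominator Σ(y_t−ȳ)² = 2.7933
r_1 = -0.2611 / 2.7933 = -0.093

-0.093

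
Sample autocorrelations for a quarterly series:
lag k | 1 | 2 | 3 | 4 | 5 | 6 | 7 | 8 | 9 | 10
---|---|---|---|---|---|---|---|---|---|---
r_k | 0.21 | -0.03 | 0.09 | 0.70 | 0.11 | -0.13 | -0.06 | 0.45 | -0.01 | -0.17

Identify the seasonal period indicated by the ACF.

4

The largest autocorrelation is r_4 = 0.70, with a weaker echo at lag 8 (0.45); the remaining lags stay at or below 0.21.
The dominant spike at lag 4 indicates a seasonal period of 4.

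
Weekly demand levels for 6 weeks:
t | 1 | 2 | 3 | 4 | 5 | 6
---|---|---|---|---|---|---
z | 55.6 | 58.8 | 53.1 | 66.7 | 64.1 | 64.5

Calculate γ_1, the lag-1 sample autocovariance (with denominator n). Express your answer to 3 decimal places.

1.962

Mean z̄ = (55.6 + 58.8 + 53.1 + 66.7 + 64.1 + 64.5)/6 = 60.4667
Σ_{t=1}^{5}(z_t−z̄)(z_{t+1}−z̄) = 11.7722
γ_1 = 11.7722 / 6 = 1.962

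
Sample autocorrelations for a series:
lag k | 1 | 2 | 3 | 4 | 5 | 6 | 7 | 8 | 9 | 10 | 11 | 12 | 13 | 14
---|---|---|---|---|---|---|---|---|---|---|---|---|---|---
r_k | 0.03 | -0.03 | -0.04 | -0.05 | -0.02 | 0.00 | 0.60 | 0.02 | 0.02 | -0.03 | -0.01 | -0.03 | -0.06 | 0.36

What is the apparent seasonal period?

7

The largest autocorrelation is r_7 = 0.60, with a weaker echo at lag 14 (0.36); the remaining lags stay at or below 0.03.
The dominant spike at lag 7 indicates a seasonal period of 7.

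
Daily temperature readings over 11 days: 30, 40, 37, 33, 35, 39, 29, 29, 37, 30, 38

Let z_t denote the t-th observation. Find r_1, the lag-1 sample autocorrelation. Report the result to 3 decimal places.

-0.274

Mean z̄ = (30 + 40 + 37 + 33 + 35 + 39 + 29 + 29 + 37 + 30 + 38)/11 = 34.2727
Numerator Σ_{t=1}^{10}(z_t−z̄)(z_{t+1}−z̄) = -48.8926
Denominator Σ(z_t−z̄)² = 178.1818
r_1 = -48.8926 / 178.1818 = -0.274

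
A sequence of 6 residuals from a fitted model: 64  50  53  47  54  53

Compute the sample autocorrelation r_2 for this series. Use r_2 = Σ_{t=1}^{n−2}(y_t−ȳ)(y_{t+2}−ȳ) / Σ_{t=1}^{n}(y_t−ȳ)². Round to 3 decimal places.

Mean ȳ = (64 + 50 + 53 + 47 + 54 + 53)/6 = 53.5000
Deviations from mean: 10.5000, -3.5000, -0.5000, -6.5000, 0.5000, -0.5000
Σ(y_t−ȳ)(y_{t+2}−ȳ) = (-5.2500) + (22.7500) + (-0.2500) + (3.2500) = 20.5000
Denominator Σ(y_t−ȳ)² = 165.5000
r_2 = 20.5000 / 165.5000 = 0.124

0.124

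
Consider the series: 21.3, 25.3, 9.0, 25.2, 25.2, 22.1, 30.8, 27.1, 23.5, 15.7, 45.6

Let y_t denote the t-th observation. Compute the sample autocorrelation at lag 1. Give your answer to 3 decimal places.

Mean ȳ = (21.3 + 25.3 + 9.0 + 25.2 + 25.2 + 22.1 + 30.8 + 27.1 + 23.5 + 15.7 + 45.6)/11 = 24.6182
Numerator Σ_{t=1}^{10}(y_t−ȳ)(y_{t+1}−ȳ) = -203.2721
Denominator Σ(y_t−ȳ)² = 827.8164
r_1 = -203.2721 / 827.8164 = -0.246

-0.246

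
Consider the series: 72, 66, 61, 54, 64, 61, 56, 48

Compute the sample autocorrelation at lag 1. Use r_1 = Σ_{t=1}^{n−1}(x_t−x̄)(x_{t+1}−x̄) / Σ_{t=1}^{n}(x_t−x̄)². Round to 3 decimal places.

Mean x̄ = (72 + 66 + 61 + 54 + 64 + 61 + 56 + 48)/8 = 60.2500
Σ(x_t−x̄)(x_{t+1}−x̄) = (67.5625) + (4.3125) + (-4.6875) + (-23.4375) + (2.8125) + (-3.1875) + (52.0625) = 95.4375
Denominator Σ(x_t−x̄)² = 393.5000
r_1 = 95.4375 / 393.5000 = 0.243

0.243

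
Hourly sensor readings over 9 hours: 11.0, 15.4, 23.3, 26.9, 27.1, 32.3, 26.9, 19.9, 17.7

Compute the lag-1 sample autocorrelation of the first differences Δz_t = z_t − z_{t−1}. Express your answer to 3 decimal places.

0.430

First differences Δz: 4.4, 7.9, 3.6, 0.2, 5.2, -5.4, -7.0, -2.2
Mean of differences = 0.8375
Numerator Σ(Δz_t−Δz̄)(Δz_{t+1}−Δz̄) = 85.6098
Denominator Σ(Δz_t−Δz̄)² = 199.1988
r_1(Δz) = 85.6098 / 199.1988 = 0.430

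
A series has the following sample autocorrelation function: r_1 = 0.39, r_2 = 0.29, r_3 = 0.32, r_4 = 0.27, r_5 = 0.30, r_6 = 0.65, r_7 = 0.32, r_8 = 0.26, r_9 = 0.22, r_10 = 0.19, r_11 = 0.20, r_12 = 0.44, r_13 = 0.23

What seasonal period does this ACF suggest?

6

The largest autocorrelation is r_6 = 0.65, with a weaker echo at lag 12 (0.44); the remaining lags stay at or below 0.39. The elevated value at lag 1 (0.39), dropping to 0.29 at lag 2, reflects decaying short-term dependence rather than seasonality.
The dominant spike at lag 6 indicates a seasonal period of 6.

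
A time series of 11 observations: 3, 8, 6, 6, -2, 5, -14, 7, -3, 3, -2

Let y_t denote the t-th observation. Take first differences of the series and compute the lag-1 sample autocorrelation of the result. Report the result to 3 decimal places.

-0.817

First differences Δy: 5, -2, 0, -8, 7, -19, 21, -10, 6, -5
Mean of differences = -0.5000
Numerator Σ(Δy_t−Δȳ)(Δy_{t+1}−Δȳ) = -900.7500
Denominator Σ(Δy_t−Δȳ)² = 1102.5000
r_1(Δy) = -900.7500 / 1102.5000 = -0.817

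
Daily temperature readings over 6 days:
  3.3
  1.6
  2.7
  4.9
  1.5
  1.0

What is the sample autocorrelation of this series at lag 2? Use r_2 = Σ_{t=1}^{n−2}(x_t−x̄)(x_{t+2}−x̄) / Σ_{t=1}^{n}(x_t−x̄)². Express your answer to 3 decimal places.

-0.552

Mean x̄ = (3.3 + 1.6 + 2.7 + 4.9 + 1.5 + 1.0)/6 = 2.5000
Deviations from mean: 0.8000, -0.9000, 0.2000, 2.4000, -1.0000, -1.5000
Σ(x_t−x̄)(x_{t+2}−x̄) = (0.1600) + (-2.1600) + (-0.2000) + (-3.6000) = -5.8000
Denominator Σ(x_t−x̄)² = 10.5000
r_2 = -5.8000 / 10.5000 = -0.552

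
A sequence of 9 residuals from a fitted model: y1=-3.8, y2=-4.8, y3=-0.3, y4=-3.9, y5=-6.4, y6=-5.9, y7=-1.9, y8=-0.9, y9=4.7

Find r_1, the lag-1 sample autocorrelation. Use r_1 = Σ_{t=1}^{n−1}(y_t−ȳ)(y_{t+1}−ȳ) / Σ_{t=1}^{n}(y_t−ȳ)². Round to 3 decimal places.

Mean ȳ = (-3.8 − 4.8 − 0.3 − 3.9 − 6.4 − 5.9 − 1.9 − 0.9 + 4.7)/9 = -2.5778
Numerator Σ_{t=1}^{8}(y_t−ȳ)(y_{t+1}−ȳ) = 23.4906
Denominator Σ(y_t−ȳ)² = 95.2556
r_1 = 23.4906 / 95.2556 = 0.247

0.247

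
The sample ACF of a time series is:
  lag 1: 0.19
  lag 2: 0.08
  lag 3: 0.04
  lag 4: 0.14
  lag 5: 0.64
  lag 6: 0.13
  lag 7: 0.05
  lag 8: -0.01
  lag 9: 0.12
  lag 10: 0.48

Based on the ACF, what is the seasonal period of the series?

The largest autocorrelation is r_5 = 0.64, with a weaker echo at lag 10 (0.48); the remaining lags stay at or below 0.19.
The dominant spike at lag 5 indicates a seasonal period of 5.

5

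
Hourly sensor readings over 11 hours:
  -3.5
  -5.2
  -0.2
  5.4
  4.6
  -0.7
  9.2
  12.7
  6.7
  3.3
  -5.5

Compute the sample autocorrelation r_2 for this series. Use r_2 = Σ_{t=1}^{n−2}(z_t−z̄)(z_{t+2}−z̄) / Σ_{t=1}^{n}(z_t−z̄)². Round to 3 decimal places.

Mean z̄ = (-3.5 − 5.2 − 0.2 + 5.4 + 4.6 − 0.7 + 9.2 + 12.7 + 6.7 + 3.3 − 5.5)/11 = 2.4364
Numerator Σ_{t=1}^{9}(z_t−z̄)(z_{t+2}−z̄) = -35.6726
Denominator Σ(z_t−z̄)² = 356.8055
r_2 = -35.6726 / 356.8055 = -0.100

-0.100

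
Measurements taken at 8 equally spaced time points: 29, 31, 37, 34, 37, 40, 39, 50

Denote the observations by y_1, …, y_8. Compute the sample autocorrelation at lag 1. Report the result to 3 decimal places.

0.277

Mean ȳ = (29 + 31 + 37 + 34 + 37 + 40 + 39 + 50)/8 = 37.1250
Σ(y_t−ȳ)(y_{t+1}−ȳ) = (49.7656) + (0.7656) + (0.3906) + (0.3906) + (-0.3594) + (5.3906) + (24.1406) = 80.4844
Denominator Σ(y_t−ȳ)² = 290.8750
r_1 = 80.4844 / 290.8750 = 0.277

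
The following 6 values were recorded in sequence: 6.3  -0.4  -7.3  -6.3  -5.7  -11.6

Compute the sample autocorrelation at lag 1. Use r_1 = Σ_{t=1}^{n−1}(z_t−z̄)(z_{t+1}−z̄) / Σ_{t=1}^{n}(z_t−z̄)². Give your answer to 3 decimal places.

Mean z̄ = (6.3 − 0.4 − 7.3 − 6.3 − 5.7 − 11.6)/6 = -4.1667
Numerator Σ_{t=1}^{5}(z_t−z̄)(z_{t+1}−z̄) = 48.9756
Denominator Σ(z_t−z̄)² = 195.7133
r_1 = 48.9756 / 195.7133 = 0.250

0.250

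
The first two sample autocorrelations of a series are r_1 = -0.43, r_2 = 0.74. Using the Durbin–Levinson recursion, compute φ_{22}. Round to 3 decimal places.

0.681

φ_{22} = (r_2 − r_1²) / (1 − r_1²)
r_1² = (-0.43)² = 0.1849
Numerator = 0.74 − 0.1849 = 0.5551; denominator = 1 − 0.1849 = 0.8151
φ_{22} = 0.5551 / 0.8151 = 0.681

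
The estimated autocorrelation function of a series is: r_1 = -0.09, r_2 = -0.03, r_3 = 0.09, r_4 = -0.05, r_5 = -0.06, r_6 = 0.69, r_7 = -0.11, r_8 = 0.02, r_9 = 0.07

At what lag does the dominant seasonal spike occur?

The largest autocorrelation is r_6 = 0.69; the remaining lags stay at or below 0.09.
The dominant spike at lag 6 indicates a seasonal period of 6.

6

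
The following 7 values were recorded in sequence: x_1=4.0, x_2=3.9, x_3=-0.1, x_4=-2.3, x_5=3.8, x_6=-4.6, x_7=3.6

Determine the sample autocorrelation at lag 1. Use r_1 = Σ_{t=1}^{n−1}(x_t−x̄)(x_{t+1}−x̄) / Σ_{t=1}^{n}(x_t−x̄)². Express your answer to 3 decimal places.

-0.393

Mean x̄ = (4.0 + 3.9 − 0.1 − 2.3 + 3.8 − 4.6 + 3.6)/7 = 1.1857
Deviations from mean: 2.8143, 2.7143, -1.2857, -3.4857, 2.6143, -5.7857, 2.4143
Numerator Σ_{t=1}^{6}(x_t−x̄)(x_{t+1}−x̄) = -29.5759
Denominator Σ(x_t−x̄)² = 75.2286
r_1 = -29.5759 / 75.2286 = -0.393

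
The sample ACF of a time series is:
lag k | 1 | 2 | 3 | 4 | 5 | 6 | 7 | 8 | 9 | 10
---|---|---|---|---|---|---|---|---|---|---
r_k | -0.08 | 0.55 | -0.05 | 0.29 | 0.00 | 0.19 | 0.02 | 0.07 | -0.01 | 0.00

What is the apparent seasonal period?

The largest autocorrelation is r_2 = 0.55, with weaker echoes at lags 4 (0.29) and 6 (0.19); the remaining lags stay at or below 0.07.
The dominant spike at lag 2 indicates a seasonal period of 2.

2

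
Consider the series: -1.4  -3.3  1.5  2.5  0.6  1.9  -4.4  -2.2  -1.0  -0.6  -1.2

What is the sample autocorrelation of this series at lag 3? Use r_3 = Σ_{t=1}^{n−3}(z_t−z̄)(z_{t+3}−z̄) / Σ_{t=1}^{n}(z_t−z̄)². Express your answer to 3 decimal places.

Mean z̄ = (-1.4 − 3.3 + 1.5 + 2.5 + 0.6 + 1.9 − 4.4 − 2.2 − 1.0 − 0.6 − 1.2)/11 = -0.6909
Numerator Σ_{t=1}^{8}(z_t−z̄)(z_{t+3}−z̄) = -14.1075
Denominator Σ(z_t−z̄)² = 47.0691
r_3 = -14.1075 / 47.0691 = -0.300

-0.300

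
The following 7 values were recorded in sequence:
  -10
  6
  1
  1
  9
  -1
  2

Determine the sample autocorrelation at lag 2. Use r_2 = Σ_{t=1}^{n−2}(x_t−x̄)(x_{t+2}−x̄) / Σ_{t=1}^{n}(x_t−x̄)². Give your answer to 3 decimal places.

Mean x̄ = (-10 + 6 + 1 + 1 + 9 − 1 + 2)/7 = 1.1429
Deviations from mean: -11.1429, 4.8571, -0.1429, -0.1429, 7.8571, -2.1429, 0.8571
Σ(x_t−x̄)(x_{t+2}−x̄) = (1.5918) + (-0.6939) + (-1.1224) + (0.3061) + (6.7347) = 6.8163
Denominator Σ(x_t−x̄)² = 214.8571
r_2 = 6.8163 / 214.8571 = 0.032

0.032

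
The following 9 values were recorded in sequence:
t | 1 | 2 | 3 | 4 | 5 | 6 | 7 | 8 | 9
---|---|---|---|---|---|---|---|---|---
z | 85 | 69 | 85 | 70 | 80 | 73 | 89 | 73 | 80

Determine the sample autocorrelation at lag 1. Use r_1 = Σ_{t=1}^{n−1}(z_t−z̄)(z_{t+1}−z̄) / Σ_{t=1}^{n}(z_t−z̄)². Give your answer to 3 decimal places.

-0.774

Mean z̄ = (85 + 69 + 85 + 70 + 80 + 73 + 89 + 73 + 80)/9 = 78.2222
Numerator Σ_{t=1}^{8}(z_t−z̄)(z_{t+1}−z̄) = -326.4938
Denominator Σ(z_t−z̄)² = 421.5556
r_1 = -326.4938 / 421.5556 = -0.774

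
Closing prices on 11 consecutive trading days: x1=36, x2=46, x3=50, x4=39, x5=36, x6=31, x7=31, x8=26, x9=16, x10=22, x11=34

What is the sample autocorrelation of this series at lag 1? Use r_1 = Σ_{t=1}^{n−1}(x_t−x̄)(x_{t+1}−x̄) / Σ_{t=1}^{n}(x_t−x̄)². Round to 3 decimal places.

0.702

Mean x̄ = (36 + 46 + 50 + 39 + 36 + 31 + 31 + 26 + 16 + 22 + 34)/11 = 33.3636
Numerator Σ_{t=1}^{10}(x_t−x̄)(x_{t+1}−x̄) = 686.8678
Denominator Σ(x_t−x̄)² = 978.5455
r_1 = 686.8678 / 978.5455 = 0.702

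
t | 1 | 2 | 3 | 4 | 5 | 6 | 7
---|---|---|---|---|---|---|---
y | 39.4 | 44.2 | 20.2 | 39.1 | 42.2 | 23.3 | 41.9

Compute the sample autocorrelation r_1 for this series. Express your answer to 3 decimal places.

Mean ȳ = (39.4 + 44.2 + 20.2 + 39.1 + 42.2 + 23.3 + 41.9)/7 = 35.7571
Numerator Σ_{t=1}^{6}(y_t−ȳ)(y_{t+1}−ȳ) = -287.8404
Denominator Σ(y_t−ȳ)² = 572.1771
r_1 = -287.8404 / 572.1771 = -0.503

-0.503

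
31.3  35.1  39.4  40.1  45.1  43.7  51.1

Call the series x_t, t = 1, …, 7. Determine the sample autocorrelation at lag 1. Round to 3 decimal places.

Mean x̄ = (31.3 + 35.1 + 39.4 + 40.1 + 45.1 + 43.7 + 51.1)/7 = 40.8286
Deviations from mean: -9.5286, -5.7286, -1.4286, -0.7286, 4.2714, 2.8714, 10.2714
Numerator Σ_{t=1}^{6}(x_t−x̄)(x_{t+1}−x̄) = 102.4563
Denominator Σ(x_t−x̄)² = 258.1743
r_1 = 102.4563 / 258.1743 = 0.397

0.397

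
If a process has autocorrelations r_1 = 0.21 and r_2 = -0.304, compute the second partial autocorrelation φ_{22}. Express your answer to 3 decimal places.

-0.364

φ_{22} = (r_2 − r_1²) / (1 − r_1²)
r_1² = (0.21)² = 0.0441
Numerator = -0.304 − 0.0441 = -0.3481; denominator = 1 − 0.0441 = 0.9559
φ_{22} = -0.3481 / 0.9559 = -0.364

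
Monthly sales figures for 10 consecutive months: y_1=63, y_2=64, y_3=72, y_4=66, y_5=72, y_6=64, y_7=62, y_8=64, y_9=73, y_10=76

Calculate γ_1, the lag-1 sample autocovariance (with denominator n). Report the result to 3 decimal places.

3.704

Mean ȳ = (63 + 64 + 72 + 66 + 72 + 64 + 62 + 64 + 73 + 76)/10 = 67.6000
Σ_{t=1}^{9}(y_t−ȳ)(y_{t+1}−ȳ) = 37.0400
γ_1 = 37.0400 / 10 = 3.704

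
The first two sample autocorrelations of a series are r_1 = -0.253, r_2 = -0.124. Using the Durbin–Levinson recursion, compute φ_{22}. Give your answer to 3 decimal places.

φ_{22} = (r_2 − r_1²) / (1 − r_1²)
r_1² = (-0.253)² = 0.064009
Numerator = -0.124 − 0.0640 = -0.1880; denominator = 1 − 0.0640 = 0.9360
φ_{22} = -0.1880 / 0.9360 = -0.201

-0.201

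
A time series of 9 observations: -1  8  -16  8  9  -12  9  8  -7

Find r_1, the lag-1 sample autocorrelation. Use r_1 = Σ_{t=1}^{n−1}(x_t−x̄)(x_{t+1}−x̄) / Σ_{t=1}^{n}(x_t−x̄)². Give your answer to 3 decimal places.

Mean x̄ = (-1 + 8 − 16 + 8 + 9 − 12 + 9 + 8 − 7)/9 = 0.6667
Numerator Σ_{t=1}^{8}(x_t−x̄)(x_{t+1}−x̄) = -401.7778
Denominator Σ(x_t−x̄)² = 800.0000
r_1 = -401.7778 / 800.0000 = -0.502

-0.502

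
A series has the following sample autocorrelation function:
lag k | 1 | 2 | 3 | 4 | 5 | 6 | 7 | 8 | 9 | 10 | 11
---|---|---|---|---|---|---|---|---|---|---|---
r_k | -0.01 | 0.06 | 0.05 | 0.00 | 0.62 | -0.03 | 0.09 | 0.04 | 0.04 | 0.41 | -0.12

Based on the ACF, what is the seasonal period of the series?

The largest autocorrelation is r_5 = 0.62, with a weaker echo at lag 10 (0.41); the remaining lags stay at or below 0.09.
The dominant spike at lag 5 indicates a seasonal period of 5.

5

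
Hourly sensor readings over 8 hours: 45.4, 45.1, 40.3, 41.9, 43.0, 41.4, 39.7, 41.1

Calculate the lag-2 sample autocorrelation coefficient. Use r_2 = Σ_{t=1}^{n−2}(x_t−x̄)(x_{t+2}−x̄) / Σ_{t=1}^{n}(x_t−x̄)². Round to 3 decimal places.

Mean x̄ = (45.4 + 45.1 + 40.3 + 41.9 + 43.0 + 41.4 + 39.7 + 41.1)/8 = 42.2375
Deviations from mean: 3.1625, 2.8625, -1.9375, -0.3375, 0.7625, -0.8375, -2.5375, -1.1375
Numerator Σ_{t=1}^{6}(x_t−x̄)(x_{t+2}−x̄) = -9.2703
Denominator Σ(x_t−x̄)² = 31.0788
r_2 = -9.2703 / 31.0788 = -0.298

-0.298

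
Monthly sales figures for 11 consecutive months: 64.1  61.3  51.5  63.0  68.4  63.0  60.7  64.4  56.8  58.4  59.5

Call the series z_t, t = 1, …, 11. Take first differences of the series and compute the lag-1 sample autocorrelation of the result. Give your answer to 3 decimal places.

First differences Δz: -2.8, -9.8, 11.5, 5.4, -5.4, -2.3, 3.7, -7.6, 1.6, 1.1
Mean of differences = -0.4600
Numerator Σ(Δz_t−Δz̄)(Δz_{t+1}−Δz̄) = -88.4756
Denominator Σ(Δz_t−Δz̄)² = 372.8440
r_1(Δz) = -88.4756 / 372.8440 = -0.237

-0.237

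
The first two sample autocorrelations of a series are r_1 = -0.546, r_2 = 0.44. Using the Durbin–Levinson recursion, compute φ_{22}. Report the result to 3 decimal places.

0.202

φ_{22} = (r_2 − r_1²) / (1 − r_1²)
r_1² = (-0.546)² = 0.298116
Numerator = 0.44 − 0.2981 = 0.1419; denominator = 1 − 0.2981 = 0.7019
φ_{22} = 0.1419 / 0.7019 = 0.202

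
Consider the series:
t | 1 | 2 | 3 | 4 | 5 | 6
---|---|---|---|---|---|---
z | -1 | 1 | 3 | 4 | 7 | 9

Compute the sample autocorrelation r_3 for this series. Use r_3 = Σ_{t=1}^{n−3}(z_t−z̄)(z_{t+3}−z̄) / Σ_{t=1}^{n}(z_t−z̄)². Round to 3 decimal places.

Mean z̄ = (-1 + 1 + 3 + 4 + 7 + 9)/6 = 3.8333
Σ(z_t−z̄)(z_{t+3}−z̄) = (-0.8056) + (-8.9722) + (-4.3056) = -14.0833
Denominator Σ(z_t−z̄)² = 68.8333
r_3 = -14.0833 / 68.8333 = -0.205

-0.205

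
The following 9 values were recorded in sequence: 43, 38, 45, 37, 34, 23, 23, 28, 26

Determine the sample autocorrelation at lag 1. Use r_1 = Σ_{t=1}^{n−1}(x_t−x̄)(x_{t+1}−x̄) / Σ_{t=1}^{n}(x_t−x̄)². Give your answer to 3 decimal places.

0.602

Mean x̄ = (43 + 38 + 45 + 37 + 34 + 23 + 23 + 28 + 26)/9 = 33.0000
Numerator Σ_{t=1}^{8}(x_t−x̄)(x_{t+1}−x̄) = 337.0000
Denominator Σ(x_t−x̄)² = 560.0000
r_1 = 337.0000 / 560.0000 = 0.602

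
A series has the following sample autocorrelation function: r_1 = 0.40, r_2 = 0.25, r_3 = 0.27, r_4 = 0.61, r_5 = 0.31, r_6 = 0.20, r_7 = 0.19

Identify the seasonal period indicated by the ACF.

4

The largest autocorrelation is r_4 = 0.61; the remaining lags stay at or below 0.40. The elevated value at lag 1 (0.40), dropping to 0.25 at lag 2, reflects decaying short-term dependence rather than seasonality.
The dominant spike at lag 4 indicates a seasonal period of 4.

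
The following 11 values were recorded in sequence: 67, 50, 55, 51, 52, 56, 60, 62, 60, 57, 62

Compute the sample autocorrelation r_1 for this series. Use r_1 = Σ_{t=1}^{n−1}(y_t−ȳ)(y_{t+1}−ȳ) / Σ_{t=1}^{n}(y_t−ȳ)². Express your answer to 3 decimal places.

Mean ȳ = (67 + 50 + 55 + 51 + 52 + 56 + 60 + 62 + 60 + 57 + 62)/11 = 57.4545
Numerator Σ_{t=1}^{10}(y_t−ȳ)(y_{t+1}−ȳ) = 22.3388
Denominator Σ(y_t−ȳ)² = 280.7273
r_1 = 22.3388 / 280.7273 = 0.080

0.080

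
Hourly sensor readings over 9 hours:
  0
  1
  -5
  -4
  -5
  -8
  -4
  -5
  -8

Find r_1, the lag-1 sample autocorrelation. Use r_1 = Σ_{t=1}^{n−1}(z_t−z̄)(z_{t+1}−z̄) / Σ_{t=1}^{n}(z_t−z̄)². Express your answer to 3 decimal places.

0.298

Mean z̄ = (0 + 1 − 5 − 4 − 5 − 8 − 4 − 5 − 8)/9 = -4.2222
Numerator Σ_{t=1}^{8}(z_t−z̄)(z_{t+1}−z̄) = 22.5062
Denominator Σ(z_t−z̄)² = 75.5556
r_1 = 22.5062 / 75.5556 = 0.298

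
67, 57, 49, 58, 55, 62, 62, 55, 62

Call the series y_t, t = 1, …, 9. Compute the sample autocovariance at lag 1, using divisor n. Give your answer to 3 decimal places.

-1.763

Mean ȳ = (67 + 57 + 49 + 58 + 55 + 62 + 62 + 55 + 62)/9 = 58.5556
Σ_{t=1}^{8}(y_t−ȳ)(y_{t+1}−ȳ) = -15.8642
γ_1 = -15.8642 / 9 = -1.763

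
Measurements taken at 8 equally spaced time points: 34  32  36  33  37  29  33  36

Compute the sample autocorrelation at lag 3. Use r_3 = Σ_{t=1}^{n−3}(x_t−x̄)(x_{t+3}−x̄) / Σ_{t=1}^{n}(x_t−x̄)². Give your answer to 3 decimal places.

Mean x̄ = (34 + 32 + 36 + 33 + 37 + 29 + 33 + 36)/8 = 33.7500
Deviations from mean: 0.2500, -1.7500, 2.2500, -0.7500, 3.2500, -4.7500, -0.7500, 2.2500
Σ(x_t−x̄)(x_{t+3}−x̄) = (-0.1875) + (-5.6875) + (-10.6875) + (0.5625) + (7.3125) = -8.6875
Denominator Σ(x_t−x̄)² = 47.5000
r_3 = -8.6875 / 47.5000 = -0.183

-0.183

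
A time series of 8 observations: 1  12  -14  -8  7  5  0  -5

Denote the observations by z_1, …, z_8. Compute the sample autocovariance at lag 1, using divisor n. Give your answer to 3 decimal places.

Mean z̄ = (1 + 12 − 14 − 8 + 7 + 5 + 0 − 5)/8 = -0.2500
Σ_{t=1}^{7}(z_t−z̄)(z_{t+1}−z̄) = -64.5625
γ_1 = -64.5625 / 8 = -8.070

-8.070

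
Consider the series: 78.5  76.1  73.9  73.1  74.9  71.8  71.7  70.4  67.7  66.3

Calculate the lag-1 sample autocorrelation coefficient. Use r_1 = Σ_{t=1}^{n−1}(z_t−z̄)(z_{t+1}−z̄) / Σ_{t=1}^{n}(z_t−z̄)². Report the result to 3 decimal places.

0.559

Mean z̄ = (78.5 + 76.1 + 73.9 + 73.1 + 74.9 + 71.8 + 71.7 + 70.4 + 67.7 + 66.3)/10 = 72.4400
Numerator Σ_{t=1}^{9}(z_t−z̄)(z_{t+1}−z̄) = 69.2924
Denominator Σ(z_t−z̄)² = 124.0240
r_1 = 69.2924 / 124.0240 = 0.559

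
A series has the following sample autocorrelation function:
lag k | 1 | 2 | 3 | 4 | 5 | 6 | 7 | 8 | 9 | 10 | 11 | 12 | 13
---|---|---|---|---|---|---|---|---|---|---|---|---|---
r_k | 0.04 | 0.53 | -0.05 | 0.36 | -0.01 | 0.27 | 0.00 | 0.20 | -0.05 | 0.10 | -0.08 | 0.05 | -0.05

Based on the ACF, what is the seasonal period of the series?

2

The largest autocorrelation is r_2 = 0.53, with weaker echoes at lags 4 (0.36), 6 (0.27) and 8 (0.20); the remaining lags stay at or below 0.10.
The dominant spike at lag 2 indicates a seasonal period of 2.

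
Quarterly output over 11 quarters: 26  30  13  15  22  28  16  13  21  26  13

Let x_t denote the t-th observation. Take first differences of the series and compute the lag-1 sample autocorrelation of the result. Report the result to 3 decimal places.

-0.175

First differences Δx: 4, -17, 2, 7, 6, -12, -3, 8, 5, -13
Mean of differences = -1.3000
Numerator Σ(Δx_t−Δx̄)(Δx_{t+1}−Δx̄) = -137.8900
Denominator Σ(Δx_t−Δx̄)² = 788.1000
r_1(Δx) = -137.8900 / 788.1000 = -0.175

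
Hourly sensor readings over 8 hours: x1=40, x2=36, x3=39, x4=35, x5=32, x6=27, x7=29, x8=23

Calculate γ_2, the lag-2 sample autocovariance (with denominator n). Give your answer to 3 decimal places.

11.762

Mean x̄ = (40 + 36 + 39 + 35 + 32 + 27 + 29 + 23)/8 = 32.6250
Deviations: 7.3750, 3.3750, 6.3750, 2.3750, -0.6250, -5.6250, -3.6250, -9.6250
Σ_{t=1}^{6}(x_t−x̄)(x_{t+2}−x̄) = 94.0938
γ_2 = 94.0938 / 8 = 11.762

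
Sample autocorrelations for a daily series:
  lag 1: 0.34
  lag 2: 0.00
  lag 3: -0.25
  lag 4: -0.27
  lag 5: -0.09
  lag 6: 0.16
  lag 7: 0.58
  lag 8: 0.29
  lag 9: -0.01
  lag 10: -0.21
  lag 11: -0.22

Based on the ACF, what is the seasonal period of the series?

The largest autocorrelation is r_7 = 0.58; the remaining lags stay at or below 0.34. The elevated value at lag 1 (0.34), dropping to 0.00 at lag 2, reflects decaying short-term dependence rather than seasonality.
The dominant spike at lag 7 indicates a seasonal period of 7.

7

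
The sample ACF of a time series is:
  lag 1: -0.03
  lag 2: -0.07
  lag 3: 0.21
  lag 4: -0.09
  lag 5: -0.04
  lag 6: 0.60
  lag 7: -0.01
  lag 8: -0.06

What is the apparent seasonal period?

6

The largest autocorrelation is r_6 = 0.60; the remaining lags stay at or below 0.21.
The dominant spike at lag 6 indicates a seasonal period of 6.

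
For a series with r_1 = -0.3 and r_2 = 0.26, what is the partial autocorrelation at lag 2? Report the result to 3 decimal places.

0.187

φ_{22} = (r_2 − r_1²) / (1 − r_1²)
r_1² = (-0.3)² = 0.09
Numerator = 0.26 − 0.0900 = 0.1700; denominator = 1 − 0.0900 = 0.9100
φ_{22} = 0.1700 / 0.9100 = 0.187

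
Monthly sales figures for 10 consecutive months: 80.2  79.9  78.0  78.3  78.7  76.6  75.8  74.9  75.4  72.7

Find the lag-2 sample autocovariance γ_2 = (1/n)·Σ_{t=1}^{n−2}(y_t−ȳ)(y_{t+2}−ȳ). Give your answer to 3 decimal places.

1.788

Mean ȳ = (80.2 + 79.9 + 78.0 + 78.3 + 78.7 + 76.6 + 75.8 + 74.9 + 75.4 + 72.7)/10 = 77.0500
Σ_{t=1}^{8}(y_t−ȳ)(y_{t+2}−ȳ) = 17.8800
γ_2 = 17.8800 / 10 = 1.788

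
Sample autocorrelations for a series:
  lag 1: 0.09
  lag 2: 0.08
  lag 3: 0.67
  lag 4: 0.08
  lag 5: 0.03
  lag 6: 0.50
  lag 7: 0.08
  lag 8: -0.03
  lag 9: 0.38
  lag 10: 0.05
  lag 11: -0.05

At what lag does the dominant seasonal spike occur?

3

The largest autocorrelation is r_3 = 0.67, with weaker echoes at lags 6 (0.50) and 9 (0.38); the remaining lags stay at or below 0.09.
The dominant spike at lag 3 indicates a seasonal period of 3.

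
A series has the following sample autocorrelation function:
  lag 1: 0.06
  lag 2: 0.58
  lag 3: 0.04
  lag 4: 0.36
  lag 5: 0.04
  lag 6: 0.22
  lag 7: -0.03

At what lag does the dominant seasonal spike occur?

2

The largest autocorrelation is r_2 = 0.58, with weaker echoes at lags 4 (0.36) and 6 (0.22); the remaining lags stay at or below 0.06.
The dominant spike at lag 2 indicates a seasonal period of 2.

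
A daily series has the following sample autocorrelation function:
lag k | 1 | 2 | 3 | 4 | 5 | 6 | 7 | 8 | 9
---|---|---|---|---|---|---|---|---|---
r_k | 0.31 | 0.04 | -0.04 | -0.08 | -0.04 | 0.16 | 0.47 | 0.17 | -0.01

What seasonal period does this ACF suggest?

The largest autocorrelation is r_7 = 0.47; the remaining lags stay at or below 0.31. The elevated value at lag 1 (0.31), dropping to 0.04 at lag 2, reflects decaying short-term dependence rather than seasonality.
The dominant spike at lag 7 indicates a seasonal period of 7.

7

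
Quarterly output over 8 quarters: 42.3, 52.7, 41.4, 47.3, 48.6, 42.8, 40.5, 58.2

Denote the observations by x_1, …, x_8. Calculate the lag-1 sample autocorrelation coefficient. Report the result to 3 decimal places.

Mean x̄ = (42.3 + 52.7 + 41.4 + 47.3 + 48.6 + 42.8 + 40.5 + 58.2)/8 = 46.7250
Σ(x_t−x̄)(x_{t+1}−x̄) = (-26.4394) + (-31.8169) + (-3.0619) + (1.0781) + (-7.3594) + (24.4331) + (-71.4319) = -114.5981
Denominator Σ(x_t−x̄)² = 273.3150
r_1 = -114.5981 / 273.3150 = -0.419

-0.419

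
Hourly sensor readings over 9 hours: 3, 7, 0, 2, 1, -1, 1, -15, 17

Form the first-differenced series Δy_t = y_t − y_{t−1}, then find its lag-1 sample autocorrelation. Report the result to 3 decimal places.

First differences Δy: 4, -7, 2, -1, -2, 2, -16, 32
Mean of differences = 1.7500
Numerator Σ(Δy_t−Δȳ)(Δy_{t+1}−Δȳ) = -554.5625
Denominator Σ(Δy_t−Δȳ)² = 1333.5000
r_1(Δy) = -554.5625 / 1333.5000 = -0.416

-0.416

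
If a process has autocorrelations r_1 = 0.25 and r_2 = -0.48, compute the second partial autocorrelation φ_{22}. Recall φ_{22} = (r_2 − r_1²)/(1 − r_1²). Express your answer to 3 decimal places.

φ_{22} = (r_2 − r_1²) / (1 − r_1²)
r_1² = (0.25)² = 0.0625
Numerator = -0.48 − 0.0625 = -0.5425; denominator = 1 − 0.0625 = 0.9375
φ_{22} = -0.5425 / 0.9375 = -0.579

-0.579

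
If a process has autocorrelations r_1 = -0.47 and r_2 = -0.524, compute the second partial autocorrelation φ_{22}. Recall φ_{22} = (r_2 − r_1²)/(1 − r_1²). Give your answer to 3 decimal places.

φ_{22} = (r_2 − r_1²) / (1 − r_1²)
r_1² = (-0.47)² = 0.2209
Numerator = -0.524 − 0.2209 = -0.7449; denominator = 1 − 0.2209 = 0.7791
φ_{22} = -0.7449 / 0.7791 = -0.956

-0.956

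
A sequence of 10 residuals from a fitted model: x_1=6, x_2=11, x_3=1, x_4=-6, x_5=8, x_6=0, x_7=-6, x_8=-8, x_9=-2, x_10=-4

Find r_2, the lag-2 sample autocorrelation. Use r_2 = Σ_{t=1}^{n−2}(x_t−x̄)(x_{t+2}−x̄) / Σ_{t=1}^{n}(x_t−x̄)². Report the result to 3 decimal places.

Mean x̄ = (6 + 11 + 1 − 6 + 8 + 0 − 6 − 8 − 2 − 4)/10 = 0.0000
Numerator Σ_{t=1}^{8}(x_t−x̄)(x_{t+2}−x̄) = -56.0000
Denominator Σ(x_t−x̄)² = 378.0000
r_2 = -56.0000 / 378.0000 = -0.148

-0.148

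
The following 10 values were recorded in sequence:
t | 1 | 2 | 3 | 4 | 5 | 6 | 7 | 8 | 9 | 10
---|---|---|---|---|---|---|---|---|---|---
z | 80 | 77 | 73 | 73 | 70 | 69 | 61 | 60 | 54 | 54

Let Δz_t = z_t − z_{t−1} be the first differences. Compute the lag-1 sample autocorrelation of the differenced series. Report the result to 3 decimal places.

-0.621

First differences Δz: -3, -4, 0, -3, -1, -8, -1, -6, 0
Mean of differences = -2.8889
Numerator Σ(Δz_t−Δz̄)(Δz_{t+1}−Δz̄) = -37.7901
Denominator Σ(Δz_t−Δz̄)² = 60.8889
r_1(Δz) = -37.7901 / 60.8889 = -0.621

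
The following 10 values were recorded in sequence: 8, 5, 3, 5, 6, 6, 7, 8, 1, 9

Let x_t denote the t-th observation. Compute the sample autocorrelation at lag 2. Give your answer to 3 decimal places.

-0.080

Mean x̄ = (8 + 5 + 3 + 5 + 6 + 6 + 7 + 8 + 1 + 9)/10 = 5.8000
Numerator Σ_{t=1}^{8}(x_t−x̄)(x_{t+2}−x̄) = -4.2800
Denominator Σ(x_t−x̄)² = 53.6000
r_2 = -4.2800 / 53.6000 = -0.080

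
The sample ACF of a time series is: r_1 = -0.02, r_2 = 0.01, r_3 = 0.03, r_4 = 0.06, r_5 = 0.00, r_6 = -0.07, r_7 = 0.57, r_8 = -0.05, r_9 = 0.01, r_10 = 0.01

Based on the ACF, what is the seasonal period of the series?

7

The largest autocorrelation is r_7 = 0.57; the remaining lags stay at or below 0.06.
The dominant spike at lag 7 indicates a seasonal period of 7.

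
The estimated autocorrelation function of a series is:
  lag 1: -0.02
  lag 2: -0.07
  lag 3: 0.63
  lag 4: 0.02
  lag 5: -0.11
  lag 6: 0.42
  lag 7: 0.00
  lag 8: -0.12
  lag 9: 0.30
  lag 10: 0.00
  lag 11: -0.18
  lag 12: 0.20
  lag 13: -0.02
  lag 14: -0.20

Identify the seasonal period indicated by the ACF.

The largest autocorrelation is r_3 = 0.63, with weaker echoes at lags 6 (0.42), 9 (0.30) and 12 (0.20); the remaining lags stay at or below 0.02.
The dominant spike at lag 3 indicates a seasonal period of 3.

3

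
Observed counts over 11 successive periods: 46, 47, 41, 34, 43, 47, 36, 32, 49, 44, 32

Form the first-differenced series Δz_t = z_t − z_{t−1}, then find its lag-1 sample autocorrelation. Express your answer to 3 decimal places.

-0.119

First differences Δz: 1, -6, -7, 9, 4, -11, -4, 17, -5, -12
Mean of differences = -1.4000
Numerator Σ(Δz_t−Δz̄)(Δz_{t+1}−Δz̄) = -90.1600
Denominator Σ(Δz_t−Δz̄)² = 758.4000
r_1(Δz) = -90.1600 / 758.4000 = -0.119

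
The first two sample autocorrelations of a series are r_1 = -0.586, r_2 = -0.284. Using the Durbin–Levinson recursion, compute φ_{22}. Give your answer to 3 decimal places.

-0.956

φ_{22} = (r_2 − r_1²) / (1 − r_1²)
r_1² = (-0.586)² = 0.343396
Numerator = -0.284 − 0.3434 = -0.6274; denominator = 1 − 0.3434 = 0.6566
φ_{22} = -0.6274 / 0.6566 = -0.956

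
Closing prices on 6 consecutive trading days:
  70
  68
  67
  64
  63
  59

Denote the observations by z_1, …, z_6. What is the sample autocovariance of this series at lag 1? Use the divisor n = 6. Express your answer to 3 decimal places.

5.440

Mean z̄ = (70 + 68 + 67 + 64 + 63 + 59)/6 = 65.1667
Deviations: 4.8333, 2.8333, 1.8333, -1.1667, -2.1667, -6.1667
Σ_{t=1}^{5}(z_t−z̄)(z_{t+1}−z̄) = 32.6389
γ_1 = 32.6389 / 6 = 5.440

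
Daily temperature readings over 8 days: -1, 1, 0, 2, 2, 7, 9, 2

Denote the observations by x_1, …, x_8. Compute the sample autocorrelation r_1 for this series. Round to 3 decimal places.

0.391

Mean x̄ = (-1 + 1 + 0 + 2 + 2 + 7 + 9 + 2)/8 = 2.7500
Deviations from mean: -3.7500, -1.7500, -2.7500, -0.7500, -0.7500, 4.2500, 6.2500, -0.7500
Σ(x_t−x̄)(x_{t+1}−x̄) = (6.5625) + (4.8125) + (2.0625) + (0.5625) + (-3.1875) + (26.5625) + (-4.6875) = 32.6875
Denominator Σ(x_t−x̄)² = 83.5000
r_1 = 32.6875 / 83.5000 = 0.391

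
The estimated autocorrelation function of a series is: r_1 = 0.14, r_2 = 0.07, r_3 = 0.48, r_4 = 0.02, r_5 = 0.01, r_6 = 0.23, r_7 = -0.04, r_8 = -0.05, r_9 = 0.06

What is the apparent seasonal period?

The largest autocorrelation is r_3 = 0.48, with a weaker echo at lag 6 (0.23); the remaining lags stay at or below 0.14.
The dominant spike at lag 3 indicates a seasonal period of 3.

3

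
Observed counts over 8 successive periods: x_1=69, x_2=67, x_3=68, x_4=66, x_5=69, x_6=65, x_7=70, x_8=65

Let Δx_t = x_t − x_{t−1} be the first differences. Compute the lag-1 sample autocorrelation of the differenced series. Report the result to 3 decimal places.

First differences Δx: -2, 1, -2, 3, -4, 5, -5
Mean of differences = -0.5714
Numerator Σ(Δx_t−Δx̄)(Δx_{t+1}−Δx̄) = -65.6122
Denominator Σ(Δx_t−Δx̄)² = 81.7143
r_1(Δx) = -65.6122 / 81.7143 = -0.803

-0.803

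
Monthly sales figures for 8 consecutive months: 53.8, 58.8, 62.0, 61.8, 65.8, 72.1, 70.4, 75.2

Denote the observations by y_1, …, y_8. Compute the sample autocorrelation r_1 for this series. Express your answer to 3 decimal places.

Mean ȳ = (53.8 + 58.8 + 62.0 + 61.8 + 65.8 + 72.1 + 70.4 + 75.2)/8 = 64.9875
Σ(y_t−ȳ)(y_{t+1}−ȳ) = (69.2227) + (18.4852) + (9.5227) + (-2.5898) + (5.7789) + (38.4964) + (55.2752) = 194.1911
Denominator Σ(y_t−ȳ)² = 367.3688
r_1 = 194.1911 / 367.3688 = 0.529

0.529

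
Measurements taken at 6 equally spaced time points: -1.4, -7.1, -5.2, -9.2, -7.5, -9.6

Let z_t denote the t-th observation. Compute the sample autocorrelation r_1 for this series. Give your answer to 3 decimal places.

-0.045

Mean z̄ = (-1.4 − 7.1 − 5.2 − 9.2 − 7.5 − 9.6)/6 = -6.6667
Deviations from mean: 5.2667, -0.4333, 1.4667, -2.5333, -0.8333, -2.9333
Σ(z_t−z̄)(z_{t+1}−z̄) = (-2.2822) + (-0.6356) + (-3.7156) + (2.1111) + (2.4444) = -2.0778
Denominator Σ(z_t−z̄)² = 45.7933
r_1 = -2.0778 / 45.7933 = -0.045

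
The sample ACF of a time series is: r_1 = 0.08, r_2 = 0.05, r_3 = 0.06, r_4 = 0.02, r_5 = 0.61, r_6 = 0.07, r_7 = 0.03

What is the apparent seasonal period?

The largest autocorrelation is r_5 = 0.61; the remaining lags stay at or below 0.08.
The dominant spike at lag 5 indicates a seasonal period of 5.

5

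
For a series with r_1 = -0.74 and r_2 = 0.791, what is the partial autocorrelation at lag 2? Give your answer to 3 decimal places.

φ_{22} = (r_2 − r_1²) / (1 − r_1²)
r_1² = (-0.74)² = 0.5476
Numerator = 0.791 − 0.5476 = 0.2434; denominator = 1 − 0.5476 = 0.4524
φ_{22} = 0.2434 / 0.4524 = 0.538

0.538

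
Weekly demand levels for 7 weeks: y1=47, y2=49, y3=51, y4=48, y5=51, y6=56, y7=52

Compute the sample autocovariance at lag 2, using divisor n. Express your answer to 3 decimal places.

-1.522

Mean ȳ = (47 + 49 + 51 + 48 + 51 + 56 + 52)/7 = 50.5714
Deviations: -3.5714, -1.5714, 0.4286, -2.5714, 0.4286, 5.4286, 1.4286
Σ_{t=1}^{5}(y_t−ȳ)(y_{t+2}−ȳ) = -10.6531
γ_2 = -10.6531 / 7 = -1.522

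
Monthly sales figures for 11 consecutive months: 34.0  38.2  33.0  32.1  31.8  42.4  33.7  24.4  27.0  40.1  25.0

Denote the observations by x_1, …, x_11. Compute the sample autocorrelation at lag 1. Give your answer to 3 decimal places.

-0.150

Mean x̄ = (34.0 + 38.2 + 33.0 + 32.1 + 31.8 + 42.4 + 33.7 + 24.4 + 27.0 + 40.1 + 25.0)/11 = 32.8818
Numerator Σ_{t=1}^{10}(x_t−x̄)(x_{t+1}−x̄) = -51.5803
Denominator Σ(x_t−x̄)² = 343.3564
r_1 = -51.5803 / 343.3564 = -0.150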